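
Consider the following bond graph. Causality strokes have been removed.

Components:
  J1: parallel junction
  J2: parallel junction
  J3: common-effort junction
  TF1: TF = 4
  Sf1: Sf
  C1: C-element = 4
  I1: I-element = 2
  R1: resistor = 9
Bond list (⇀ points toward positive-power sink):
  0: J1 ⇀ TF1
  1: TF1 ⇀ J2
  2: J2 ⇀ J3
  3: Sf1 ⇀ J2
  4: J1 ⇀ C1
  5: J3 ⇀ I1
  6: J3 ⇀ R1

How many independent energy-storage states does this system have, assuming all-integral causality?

2  (C1, I1 all integral)

b3 stroke→Sf1  (Sf1 (Sf) sets flow on bond)
b4 stroke→J1  (C1 integral (e out))
b0 stroke→TF1  (J1 effort already set via bond 4)
b1 stroke→J2  (TF1: transformer flips bond 0)
b2 stroke→J3  (common-e at J2 fixed by 1)
b5 stroke→I1  (J3: bond 2 brought effort, rest push out)
b6 stroke→R1  (J3 effort already set via bond 2)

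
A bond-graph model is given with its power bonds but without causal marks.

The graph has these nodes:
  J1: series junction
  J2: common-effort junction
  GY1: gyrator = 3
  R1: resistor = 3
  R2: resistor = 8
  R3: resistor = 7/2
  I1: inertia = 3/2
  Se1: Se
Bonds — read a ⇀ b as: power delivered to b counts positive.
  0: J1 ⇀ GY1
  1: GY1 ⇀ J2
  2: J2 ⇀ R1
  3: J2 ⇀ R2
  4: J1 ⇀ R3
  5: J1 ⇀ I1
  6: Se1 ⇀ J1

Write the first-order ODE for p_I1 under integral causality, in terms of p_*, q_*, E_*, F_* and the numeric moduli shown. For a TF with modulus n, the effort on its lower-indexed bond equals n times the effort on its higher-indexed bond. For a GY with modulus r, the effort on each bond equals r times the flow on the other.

dp_I1/dt = E_Se1 - 61*p_I1/12

β6 stroke at J1  (Se1: effort source, stroke at far end)
β5 stroke at I1  (I1: I, integral causality)
β0 stroke at J1  (1-jn J1 has f-setter on 5)
β4 stroke at J1  (J1: bond 5 brought flow, rest push out)
β1 stroke at J2  (through GY1, causality inverts; strokes same side of GY1)
β2 stroke at R1  (0-jn J2 has e-setter on 1)
β3 stroke at R2  (0-jn J2 has e-setter on 1)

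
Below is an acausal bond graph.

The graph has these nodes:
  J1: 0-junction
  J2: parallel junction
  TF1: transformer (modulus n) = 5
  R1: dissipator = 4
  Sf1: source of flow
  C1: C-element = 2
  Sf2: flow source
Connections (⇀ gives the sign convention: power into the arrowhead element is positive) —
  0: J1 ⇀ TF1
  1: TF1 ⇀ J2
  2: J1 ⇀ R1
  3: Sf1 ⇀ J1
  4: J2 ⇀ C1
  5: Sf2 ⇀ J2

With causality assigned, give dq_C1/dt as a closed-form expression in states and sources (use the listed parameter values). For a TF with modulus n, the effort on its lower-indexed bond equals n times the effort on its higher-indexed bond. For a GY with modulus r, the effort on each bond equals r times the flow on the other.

bond 3 stroke→Sf1  (Sf1 (Sf) sets flow on bond)
bond 5 stroke→Sf2  (Sf2 fixes flow; stroke at Sf2)
bond 4 stroke→J2  (prefer integral on C1)
bond 1 stroke→TF1  (common-e at J2 fixed by 4)
bond 0 stroke→J1  (TF TF1: opposite of bond 1)
bond 2 stroke→R1  (J1: bond 0 brought effort, rest push out)

dq_C1/dt = 5*F_Sf1 + F_Sf2 - 25*q_C1/8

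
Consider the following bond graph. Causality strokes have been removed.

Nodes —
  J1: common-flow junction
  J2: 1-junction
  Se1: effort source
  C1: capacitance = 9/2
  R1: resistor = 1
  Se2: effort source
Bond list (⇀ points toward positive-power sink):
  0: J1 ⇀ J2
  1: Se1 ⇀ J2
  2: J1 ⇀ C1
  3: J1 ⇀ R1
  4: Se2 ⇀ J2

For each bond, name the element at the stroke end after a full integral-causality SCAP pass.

b0 →J1
b1 →J2
b2 →J1
b3 →R1
b4 →J2

bond 1 →J2  (Se1 (Se) sets effort on bond)
bond 4 →J2  (Se2 (Se) sets effort on bond)
bond 0 →J1  (only one flow-in slot at J2)
bond 2 →J1  (C1 outputs effort q/C1)
bond 3 →R1  (closing 1-jn rule on J1)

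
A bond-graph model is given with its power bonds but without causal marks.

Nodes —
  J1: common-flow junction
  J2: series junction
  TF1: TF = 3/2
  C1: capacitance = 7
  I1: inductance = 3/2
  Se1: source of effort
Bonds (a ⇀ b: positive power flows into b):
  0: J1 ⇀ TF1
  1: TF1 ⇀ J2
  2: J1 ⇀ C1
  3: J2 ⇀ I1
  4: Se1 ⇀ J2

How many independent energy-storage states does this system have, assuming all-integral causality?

2  (C1, I1 all integral)

b4 stroke at J2  (Se1: effort source, stroke at far end)
b2 stroke at J1  (prefer integral on C1)
b0 stroke at TF1  (closing 1-jn rule on J1)
b1 stroke at J2  (TF1: transformer flips bond 0)
b3 stroke at I1  (J2 needs exactly one f-in)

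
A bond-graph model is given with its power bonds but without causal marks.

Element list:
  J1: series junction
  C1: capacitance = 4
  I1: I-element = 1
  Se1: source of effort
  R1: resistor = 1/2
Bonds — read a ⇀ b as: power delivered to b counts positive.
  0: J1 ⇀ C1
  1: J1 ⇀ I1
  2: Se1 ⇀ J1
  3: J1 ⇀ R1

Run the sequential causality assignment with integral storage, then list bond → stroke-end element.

#0 stroke→J1
#1 stroke→I1
#2 stroke→J1
#3 stroke→J1

bond 2 →J1  (source Se1 imposes e)
bond 0 →J1  (C1: C, integral causality)
bond 1 →I1  (I1: I, integral causality)
bond 3 →J1  (J1 flow already set via bond 1)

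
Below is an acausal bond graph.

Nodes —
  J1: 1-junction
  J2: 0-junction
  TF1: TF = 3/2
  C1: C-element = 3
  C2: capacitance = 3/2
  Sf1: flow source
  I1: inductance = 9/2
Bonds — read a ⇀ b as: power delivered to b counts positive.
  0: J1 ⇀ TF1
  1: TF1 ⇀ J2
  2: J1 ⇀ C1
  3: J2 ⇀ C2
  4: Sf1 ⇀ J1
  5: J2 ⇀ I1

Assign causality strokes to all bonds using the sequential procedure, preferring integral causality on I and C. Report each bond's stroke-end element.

β0 stroke→J1
β1 stroke→TF1
β2 stroke→J1
β3 stroke→J2
β4 stroke→Sf1
β5 stroke→I1

#4 stroke→Sf1  (Sf1 fixes flow; stroke at Sf1)
#0 stroke→J1  (J1 flow already set via bond 4)
#2 stroke→J1  (J1 flow already set via bond 4)
#1 stroke→TF1  (through TF1, causality passes straight; one stroke at TF1)
#3 stroke→J2  (C2: C, integral causality)
#5 stroke→I1  (common-e at J2 fixed by 3)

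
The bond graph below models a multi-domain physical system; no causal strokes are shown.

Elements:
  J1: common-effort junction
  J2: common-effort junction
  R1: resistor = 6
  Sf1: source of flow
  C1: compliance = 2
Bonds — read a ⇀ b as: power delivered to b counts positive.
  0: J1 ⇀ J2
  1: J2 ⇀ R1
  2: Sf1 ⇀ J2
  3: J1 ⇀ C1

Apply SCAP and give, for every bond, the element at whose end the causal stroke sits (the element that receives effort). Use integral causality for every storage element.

β0 stroke→J2
β1 stroke→R1
β2 stroke→Sf1
β3 stroke→J1

bond 2 stroke→Sf1  (source Sf1 imposes f)
bond 3 stroke→J1  (prefer integral on C1)
bond 0 stroke→J2  (J1 effort already set via bond 3)
bond 1 stroke→R1  (0-jn J2 has e-setter on 0)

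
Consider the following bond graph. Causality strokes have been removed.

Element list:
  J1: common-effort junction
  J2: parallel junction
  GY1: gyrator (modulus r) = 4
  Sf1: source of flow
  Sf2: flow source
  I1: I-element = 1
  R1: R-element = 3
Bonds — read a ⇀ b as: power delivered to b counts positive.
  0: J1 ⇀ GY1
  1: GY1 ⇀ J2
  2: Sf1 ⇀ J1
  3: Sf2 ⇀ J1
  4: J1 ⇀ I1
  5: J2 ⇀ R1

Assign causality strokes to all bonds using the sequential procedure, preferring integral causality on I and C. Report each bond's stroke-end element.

β0 stroke→J1
β1 stroke→J2
β2 stroke→Sf1
β3 stroke→Sf2
β4 stroke→I1
β5 stroke→R1

β2 stroke at Sf1  (Sf1 fixes flow; stroke at Sf1)
β3 stroke at Sf2  (Sf2 (Sf) sets flow on bond)
β4 stroke at I1  (I1: I, integral causality)
β0 stroke at J1  (J1: last free bond brings effort in)
β1 stroke at J2  (GY1 both-in/both-out from 0)
β5 stroke at R1  (common-e at J2 fixed by 1)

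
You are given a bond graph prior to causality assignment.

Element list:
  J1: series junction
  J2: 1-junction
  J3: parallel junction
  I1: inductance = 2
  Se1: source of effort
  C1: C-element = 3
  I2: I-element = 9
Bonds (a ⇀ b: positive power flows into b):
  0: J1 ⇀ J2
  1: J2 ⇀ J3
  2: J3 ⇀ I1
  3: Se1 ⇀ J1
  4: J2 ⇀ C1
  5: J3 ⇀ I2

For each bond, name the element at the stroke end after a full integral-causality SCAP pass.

#3 →J1  (Se1 fixes effort; stroke away)
#0 →J2  (J1 needs exactly one f-in)
#2 →I1  (I1 integral (f out))
#4 →J2  (C1: C, integral causality)
#1 →J3  (J2 needs exactly one f-in)
#5 →I2  (J3 effort already set via bond 1)

bond 0 stroke at J2
bond 1 stroke at J3
bond 2 stroke at I1
bond 3 stroke at J1
bond 4 stroke at J2
bond 5 stroke at I2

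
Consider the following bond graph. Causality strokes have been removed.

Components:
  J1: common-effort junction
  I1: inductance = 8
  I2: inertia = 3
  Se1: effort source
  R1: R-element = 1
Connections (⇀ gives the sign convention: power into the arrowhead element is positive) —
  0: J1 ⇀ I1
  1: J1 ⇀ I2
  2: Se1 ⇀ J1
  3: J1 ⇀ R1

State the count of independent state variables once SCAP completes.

β2 stroke at J1  (source Se1 imposes e)
β0 stroke at I1  (common-e at J1 fixed by 2)
β1 stroke at I2  (common-e at J1 fixed by 2)
β3 stroke at R1  (J1: bond 2 brought effort, rest push out)

2  (I1, I2 all integral)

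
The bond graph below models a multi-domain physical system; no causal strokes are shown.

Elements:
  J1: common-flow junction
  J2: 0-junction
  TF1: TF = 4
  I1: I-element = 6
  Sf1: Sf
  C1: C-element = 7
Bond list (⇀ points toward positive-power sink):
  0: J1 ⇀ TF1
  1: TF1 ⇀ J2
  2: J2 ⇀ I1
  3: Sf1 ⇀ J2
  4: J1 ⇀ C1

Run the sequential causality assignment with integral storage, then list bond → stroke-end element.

#0 |TF1
#1 |J2
#2 |I1
#3 |Sf1
#4 |J1

β3 →Sf1  (Sf1 (Sf) sets flow on bond)
β2 →I1  (I1 outputs flow p/I1)
β1 →J2  (closing 0-jn rule on J2)
β0 →TF1  (TF1: transformer flips bond 1)
β4 →J1  (1-jn J1 has f-setter on 0)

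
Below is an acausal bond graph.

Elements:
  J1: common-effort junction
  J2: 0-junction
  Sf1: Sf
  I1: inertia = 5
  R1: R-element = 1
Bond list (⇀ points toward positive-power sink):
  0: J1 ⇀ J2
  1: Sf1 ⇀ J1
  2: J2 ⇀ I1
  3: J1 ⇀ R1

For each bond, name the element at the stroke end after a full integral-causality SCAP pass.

bond 0 stroke at J2
bond 1 stroke at Sf1
bond 2 stroke at I1
bond 3 stroke at J1

bond 1 stroke at Sf1  (source Sf1 imposes f)
bond 2 stroke at I1  (I1: I, integral causality)
bond 0 stroke at J2  (J2: last free bond brings effort in)
bond 3 stroke at J1  (J1 needs exactly one e-in)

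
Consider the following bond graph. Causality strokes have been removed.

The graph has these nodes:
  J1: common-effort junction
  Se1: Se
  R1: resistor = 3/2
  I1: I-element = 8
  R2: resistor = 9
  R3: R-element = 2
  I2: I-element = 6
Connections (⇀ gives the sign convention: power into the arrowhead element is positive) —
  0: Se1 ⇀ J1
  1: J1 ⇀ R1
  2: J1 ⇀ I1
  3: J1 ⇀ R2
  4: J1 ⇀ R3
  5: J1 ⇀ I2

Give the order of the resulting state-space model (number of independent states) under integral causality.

2  (I1, I2 all integral)

β0 →J1  (Se1: effort source, stroke at far end)
β1 →R1  (J1: bond 0 brought effort, rest push out)
β2 →I1  (0-jn J1 has e-setter on 0)
β3 →R2  (common-e at J1 fixed by 0)
β4 →R3  (common-e at J1 fixed by 0)
β5 →I2  (common-e at J1 fixed by 0)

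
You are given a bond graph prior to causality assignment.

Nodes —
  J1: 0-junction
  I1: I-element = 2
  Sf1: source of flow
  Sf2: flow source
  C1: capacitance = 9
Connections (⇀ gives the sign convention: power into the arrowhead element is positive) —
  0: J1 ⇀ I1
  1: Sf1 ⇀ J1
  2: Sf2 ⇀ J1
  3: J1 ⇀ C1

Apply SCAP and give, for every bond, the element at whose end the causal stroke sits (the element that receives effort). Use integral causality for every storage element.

b1 →Sf1  (Sf1 fixes flow; stroke at Sf1)
b2 →Sf2  (source Sf2 imposes f)
b0 →I1  (I1: I, integral causality)
b3 →J1  (only one effort-in slot at J1)

b0 |I1
b1 |Sf1
b2 |Sf2
b3 |J1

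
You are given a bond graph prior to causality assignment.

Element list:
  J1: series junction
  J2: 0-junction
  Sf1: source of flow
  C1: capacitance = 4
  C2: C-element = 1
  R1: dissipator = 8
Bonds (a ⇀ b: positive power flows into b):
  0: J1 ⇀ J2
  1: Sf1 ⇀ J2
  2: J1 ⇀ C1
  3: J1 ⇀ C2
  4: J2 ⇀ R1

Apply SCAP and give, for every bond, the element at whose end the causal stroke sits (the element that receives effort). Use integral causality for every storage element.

#1 stroke→Sf1  (Sf1: flow source, stroke at near end)
#2 stroke→J1  (prefer integral on C1)
#3 stroke→J1  (C2: C, integral causality)
#0 stroke→J2  (closing 1-jn rule on J1)
#4 stroke→R1  (J2: bond 0 brought effort, rest push out)

β0 |J2
β1 |Sf1
β2 |J1
β3 |J1
β4 |R1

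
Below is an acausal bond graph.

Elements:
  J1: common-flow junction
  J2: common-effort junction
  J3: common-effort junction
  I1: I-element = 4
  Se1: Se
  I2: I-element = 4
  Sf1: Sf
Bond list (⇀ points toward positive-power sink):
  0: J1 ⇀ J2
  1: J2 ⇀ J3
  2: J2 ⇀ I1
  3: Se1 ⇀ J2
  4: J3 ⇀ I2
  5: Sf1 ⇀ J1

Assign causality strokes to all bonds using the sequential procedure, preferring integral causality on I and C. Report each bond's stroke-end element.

bond 3 →J2  (Se1 (Se) sets effort on bond)
bond 5 →Sf1  (Sf1 (Sf) sets flow on bond)
bond 0 →J1  (common-f at J1 fixed by 5)
bond 1 →J3  (common-e at J2 fixed by 3)
bond 2 →I1  (common-e at J2 fixed by 3)
bond 4 →I2  (0-jn J3 has e-setter on 1)

b0 →J1
b1 →J3
b2 →I1
b3 →J2
b4 →I2
b5 →Sf1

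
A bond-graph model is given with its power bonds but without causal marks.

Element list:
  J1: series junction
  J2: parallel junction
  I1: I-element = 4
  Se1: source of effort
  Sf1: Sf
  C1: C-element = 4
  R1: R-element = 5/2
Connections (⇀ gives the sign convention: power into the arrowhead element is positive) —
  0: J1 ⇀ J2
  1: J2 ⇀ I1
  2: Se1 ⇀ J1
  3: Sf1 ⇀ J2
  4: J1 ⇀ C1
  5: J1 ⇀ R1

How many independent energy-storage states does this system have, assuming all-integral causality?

2  (C1, I1 all integral)

#2 →J1  (Se1 (Se) sets effort on bond)
#3 →Sf1  (Sf1: flow source, stroke at near end)
#1 →I1  (I1: I, integral causality)
#0 →J2  (J2: last free bond brings effort in)
#4 →J1  (J1: bond 0 brought flow, rest push out)
#5 →J1  (1-jn J1 has f-setter on 0)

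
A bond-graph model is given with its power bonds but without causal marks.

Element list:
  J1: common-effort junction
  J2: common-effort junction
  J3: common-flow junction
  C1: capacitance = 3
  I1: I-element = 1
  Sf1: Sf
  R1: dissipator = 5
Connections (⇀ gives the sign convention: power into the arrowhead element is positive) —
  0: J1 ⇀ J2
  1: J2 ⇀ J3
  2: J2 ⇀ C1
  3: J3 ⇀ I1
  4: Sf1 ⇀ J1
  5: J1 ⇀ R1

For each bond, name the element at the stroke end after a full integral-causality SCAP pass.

#4 stroke→Sf1  (Sf1 (Sf) sets flow on bond)
#2 stroke→J2  (C1: C, integral causality)
#0 stroke→J1  (J2 effort already set via bond 2)
#1 stroke→J3  (J2: bond 2 brought effort, rest push out)
#3 stroke→I1  (only one flow-in slot at J3)
#5 stroke→R1  (0-jn J1 has e-setter on 0)

bond 0 stroke at J1
bond 1 stroke at J3
bond 2 stroke at J2
bond 3 stroke at I1
bond 4 stroke at Sf1
bond 5 stroke at R1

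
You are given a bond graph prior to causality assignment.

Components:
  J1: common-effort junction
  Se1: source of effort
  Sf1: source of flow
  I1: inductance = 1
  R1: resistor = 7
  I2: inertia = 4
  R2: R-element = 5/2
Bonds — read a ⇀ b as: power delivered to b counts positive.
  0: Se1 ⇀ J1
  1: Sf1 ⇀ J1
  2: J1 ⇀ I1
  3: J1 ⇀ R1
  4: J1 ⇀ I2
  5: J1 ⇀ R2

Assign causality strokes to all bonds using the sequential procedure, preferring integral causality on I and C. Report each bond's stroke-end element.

bond 0 |J1  (Se1: effort source, stroke at far end)
bond 1 |Sf1  (Sf1: flow source, stroke at near end)
bond 2 |I1  (0-jn J1 has e-setter on 0)
bond 3 |R1  (0-jn J1 has e-setter on 0)
bond 4 |I2  (0-jn J1 has e-setter on 0)
bond 5 |R2  (J1 effort already set via bond 0)

#0 stroke at J1
#1 stroke at Sf1
#2 stroke at I1
#3 stroke at R1
#4 stroke at I2
#5 stroke at R2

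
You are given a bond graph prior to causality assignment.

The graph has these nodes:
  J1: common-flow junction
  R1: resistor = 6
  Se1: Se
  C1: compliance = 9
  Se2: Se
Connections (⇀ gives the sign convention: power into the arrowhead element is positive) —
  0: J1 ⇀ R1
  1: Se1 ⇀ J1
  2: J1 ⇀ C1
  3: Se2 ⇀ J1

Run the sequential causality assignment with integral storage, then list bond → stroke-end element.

#0 stroke→R1
#1 stroke→J1
#2 stroke→J1
#3 stroke→J1

bond 1 stroke→J1  (Se1: effort source, stroke at far end)
bond 3 stroke→J1  (Se2: effort source, stroke at far end)
bond 2 stroke→J1  (C1 outputs effort q/C1)
bond 0 stroke→R1  (J1 needs exactly one f-in)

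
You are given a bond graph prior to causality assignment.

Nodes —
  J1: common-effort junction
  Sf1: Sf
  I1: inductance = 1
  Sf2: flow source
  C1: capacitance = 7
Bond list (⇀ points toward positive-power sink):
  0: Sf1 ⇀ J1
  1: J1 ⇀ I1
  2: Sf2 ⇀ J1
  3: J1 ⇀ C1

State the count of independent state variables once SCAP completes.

2  (C1, I1 all integral)

β0 stroke at Sf1  (Sf1: flow source, stroke at near end)
β2 stroke at Sf2  (source Sf2 imposes f)
β1 stroke at I1  (prefer integral on I1)
β3 stroke at J1  (closing 0-jn rule on J1)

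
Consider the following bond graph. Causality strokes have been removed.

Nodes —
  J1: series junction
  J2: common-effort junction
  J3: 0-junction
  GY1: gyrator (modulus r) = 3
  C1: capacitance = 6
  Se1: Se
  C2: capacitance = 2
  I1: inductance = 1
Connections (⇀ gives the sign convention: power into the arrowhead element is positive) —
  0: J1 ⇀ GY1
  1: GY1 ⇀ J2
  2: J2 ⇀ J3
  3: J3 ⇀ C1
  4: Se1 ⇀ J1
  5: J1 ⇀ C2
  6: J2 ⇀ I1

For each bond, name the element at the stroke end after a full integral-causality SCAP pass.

#4 |J1  (Se1 fixes effort; stroke away)
#3 |J3  (C1 integral (e out))
#2 |J2  (J3 effort already set via bond 3)
#1 |GY1  (common-e at J2 fixed by 2)
#6 |I1  (J2: bond 2 brought effort, rest push out)
#0 |GY1  (GY1: gyrator matches bond 1)
#5 |J1  (J1: bond 0 brought flow, rest push out)

bond 0 stroke at GY1
bond 1 stroke at GY1
bond 2 stroke at J2
bond 3 stroke at J3
bond 4 stroke at J1
bond 5 stroke at J1
bond 6 stroke at I1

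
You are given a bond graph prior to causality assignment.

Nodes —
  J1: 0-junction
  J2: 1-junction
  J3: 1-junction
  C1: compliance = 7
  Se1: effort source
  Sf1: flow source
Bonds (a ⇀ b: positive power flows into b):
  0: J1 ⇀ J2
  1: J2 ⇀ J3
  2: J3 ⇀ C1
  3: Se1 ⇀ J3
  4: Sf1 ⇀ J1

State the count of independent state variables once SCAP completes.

1  (C1 all integral)

bond 3 →J3  (Se1 fixes effort; stroke away)
bond 4 →Sf1  (source Sf1 imposes f)
bond 0 →J1  (closing 0-jn rule on J1)
bond 1 →J2  (1-jn J2 has f-setter on 0)
bond 2 →J3  (J3 flow already set via bond 1)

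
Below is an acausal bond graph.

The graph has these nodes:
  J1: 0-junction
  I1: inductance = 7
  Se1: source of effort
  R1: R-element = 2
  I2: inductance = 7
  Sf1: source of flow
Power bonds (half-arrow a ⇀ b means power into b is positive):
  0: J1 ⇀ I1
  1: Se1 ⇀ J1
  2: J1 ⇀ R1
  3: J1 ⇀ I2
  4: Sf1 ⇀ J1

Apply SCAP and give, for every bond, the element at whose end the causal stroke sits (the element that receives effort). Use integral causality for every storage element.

bond 1 →J1  (Se1 fixes effort; stroke away)
bond 4 →Sf1  (source Sf1 imposes f)
bond 0 →I1  (J1: bond 1 brought effort, rest push out)
bond 2 →R1  (J1 effort already set via bond 1)
bond 3 →I2  (J1: bond 1 brought effort, rest push out)

b0 →I1
b1 →J1
b2 →R1
b3 →I2
b4 →Sf1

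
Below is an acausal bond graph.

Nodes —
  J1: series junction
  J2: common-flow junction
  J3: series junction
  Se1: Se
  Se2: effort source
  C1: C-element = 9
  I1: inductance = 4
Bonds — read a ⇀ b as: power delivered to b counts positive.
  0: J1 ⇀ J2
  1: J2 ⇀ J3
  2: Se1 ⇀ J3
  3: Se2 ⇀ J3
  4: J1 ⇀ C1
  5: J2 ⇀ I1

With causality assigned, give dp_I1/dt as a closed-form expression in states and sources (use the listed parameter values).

dp_I1/dt = E_Se1 + E_Se2 - q_C1/9

b2 |J3  (Se1 (Se) sets effort on bond)
b3 |J3  (Se2 fixes effort; stroke away)
b1 |J2  (J3 needs exactly one f-in)
b4 |J1  (prefer integral on C1)
b0 |J2  (only one flow-in slot at J1)
b5 |I1  (J2: last free bond brings flow in)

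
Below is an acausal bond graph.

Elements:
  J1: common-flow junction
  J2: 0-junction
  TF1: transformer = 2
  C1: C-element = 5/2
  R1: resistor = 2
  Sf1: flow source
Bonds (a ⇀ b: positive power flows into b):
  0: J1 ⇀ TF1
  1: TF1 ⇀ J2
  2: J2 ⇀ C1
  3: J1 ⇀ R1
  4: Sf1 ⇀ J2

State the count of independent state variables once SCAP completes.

1  (C1 all integral)

β4 |Sf1  (Sf1 fixes flow; stroke at Sf1)
β2 |J2  (C1 outputs effort q/C1)
β1 |TF1  (J2 effort already set via bond 2)
β0 |J1  (TF1 one-in-one-out from 1)
β3 |R1  (only one flow-in slot at J1)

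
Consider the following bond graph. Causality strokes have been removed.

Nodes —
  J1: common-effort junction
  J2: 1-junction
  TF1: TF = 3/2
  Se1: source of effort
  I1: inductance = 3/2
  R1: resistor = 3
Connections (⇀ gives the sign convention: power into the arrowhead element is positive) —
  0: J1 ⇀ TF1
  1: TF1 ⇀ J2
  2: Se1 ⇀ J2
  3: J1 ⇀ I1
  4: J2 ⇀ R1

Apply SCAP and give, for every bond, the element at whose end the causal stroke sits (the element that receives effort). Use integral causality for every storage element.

bond 0 |J1
bond 1 |TF1
bond 2 |J2
bond 3 |I1
bond 4 |J2

β2 →J2  (Se1 fixes effort; stroke away)
β3 →I1  (I1 integral (f out))
β0 →J1  (closing 0-jn rule on J1)
β1 →TF1  (TF1: transformer flips bond 0)
β4 →J2  (1-jn J2 has f-setter on 1)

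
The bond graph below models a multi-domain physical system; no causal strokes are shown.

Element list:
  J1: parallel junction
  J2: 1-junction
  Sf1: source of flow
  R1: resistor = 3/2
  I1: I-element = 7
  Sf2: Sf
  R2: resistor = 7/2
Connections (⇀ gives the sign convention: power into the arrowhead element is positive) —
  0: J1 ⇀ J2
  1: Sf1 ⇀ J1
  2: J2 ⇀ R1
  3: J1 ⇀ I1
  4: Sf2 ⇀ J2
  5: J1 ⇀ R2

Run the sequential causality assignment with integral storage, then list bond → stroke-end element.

β0 stroke→J2
β1 stroke→Sf1
β2 stroke→J2
β3 stroke→I1
β4 stroke→Sf2
β5 stroke→J1

#1 |Sf1  (Sf1 fixes flow; stroke at Sf1)
#4 |Sf2  (Sf2 fixes flow; stroke at Sf2)
#0 |J2  (1-jn J2 has f-setter on 4)
#2 |J2  (J2: bond 4 brought flow, rest push out)
#3 |I1  (prefer integral on I1)
#5 |J1  (J1 needs exactly one e-in)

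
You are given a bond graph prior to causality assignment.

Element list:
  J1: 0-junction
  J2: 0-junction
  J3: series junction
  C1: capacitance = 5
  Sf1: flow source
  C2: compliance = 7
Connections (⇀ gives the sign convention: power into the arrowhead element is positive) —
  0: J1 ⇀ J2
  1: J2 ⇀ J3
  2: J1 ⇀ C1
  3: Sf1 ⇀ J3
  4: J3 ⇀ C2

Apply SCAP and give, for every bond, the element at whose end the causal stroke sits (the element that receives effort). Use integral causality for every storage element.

bond 3 stroke→Sf1  (Sf1 (Sf) sets flow on bond)
bond 1 stroke→J3  (1-jn J3 has f-setter on 3)
bond 4 stroke→J3  (1-jn J3 has f-setter on 3)
bond 0 stroke→J2  (J2: last free bond brings effort in)
bond 2 stroke→J1  (J1 needs exactly one e-in)

#0 stroke→J2
#1 stroke→J3
#2 stroke→J1
#3 stroke→Sf1
#4 stroke→J3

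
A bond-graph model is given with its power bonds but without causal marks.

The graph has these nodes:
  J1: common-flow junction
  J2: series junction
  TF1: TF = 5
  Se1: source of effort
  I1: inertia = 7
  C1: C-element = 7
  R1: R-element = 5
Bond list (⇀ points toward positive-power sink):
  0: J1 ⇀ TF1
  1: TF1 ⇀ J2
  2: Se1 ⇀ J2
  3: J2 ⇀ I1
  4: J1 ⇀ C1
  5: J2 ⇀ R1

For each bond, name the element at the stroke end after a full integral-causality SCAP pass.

#0 |TF1
#1 |J2
#2 |J2
#3 |I1
#4 |J1
#5 |J2

bond 2 |J2  (Se1 fixes effort; stroke away)
bond 3 |I1  (I1 outputs flow p/I1)
bond 1 |J2  (J2: bond 3 brought flow, rest push out)
bond 5 |J2  (J2: bond 3 brought flow, rest push out)
bond 0 |TF1  (through TF1, causality passes straight; one stroke at TF1)
bond 4 |J1  (1-jn J1 has f-setter on 0)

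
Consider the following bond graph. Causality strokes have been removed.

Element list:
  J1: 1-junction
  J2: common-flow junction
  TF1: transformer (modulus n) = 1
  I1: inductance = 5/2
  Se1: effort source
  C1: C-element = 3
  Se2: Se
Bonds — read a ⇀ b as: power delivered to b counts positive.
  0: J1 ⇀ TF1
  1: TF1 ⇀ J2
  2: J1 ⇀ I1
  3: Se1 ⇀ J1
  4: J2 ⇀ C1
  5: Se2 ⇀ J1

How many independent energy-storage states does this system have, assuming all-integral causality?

2  (C1, I1 all integral)

β3 |J1  (Se1 fixes effort; stroke away)
β5 |J1  (source Se2 imposes e)
β2 |I1  (I1 outputs flow p/I1)
β0 |J1  (common-f at J1 fixed by 2)
β1 |TF1  (TF TF1: opposite of bond 0)
β4 |J2  (common-f at J2 fixed by 1)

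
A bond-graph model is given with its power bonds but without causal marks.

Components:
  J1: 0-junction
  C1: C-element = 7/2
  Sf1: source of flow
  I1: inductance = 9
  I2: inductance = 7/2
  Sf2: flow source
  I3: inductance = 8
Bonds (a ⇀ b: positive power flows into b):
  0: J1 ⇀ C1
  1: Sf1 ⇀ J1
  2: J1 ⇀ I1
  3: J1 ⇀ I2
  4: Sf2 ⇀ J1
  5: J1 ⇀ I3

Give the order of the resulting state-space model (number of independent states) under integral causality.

4  (C1, I1, I2, I3 all integral)

b1 →Sf1  (Sf1: flow source, stroke at near end)
b4 →Sf2  (Sf2: flow source, stroke at near end)
b0 →J1  (C1 integral (e out))
b2 →I1  (J1: bond 0 brought effort, rest push out)
b3 →I2  (0-jn J1 has e-setter on 0)
b5 →I3  (J1: bond 0 brought effort, rest push out)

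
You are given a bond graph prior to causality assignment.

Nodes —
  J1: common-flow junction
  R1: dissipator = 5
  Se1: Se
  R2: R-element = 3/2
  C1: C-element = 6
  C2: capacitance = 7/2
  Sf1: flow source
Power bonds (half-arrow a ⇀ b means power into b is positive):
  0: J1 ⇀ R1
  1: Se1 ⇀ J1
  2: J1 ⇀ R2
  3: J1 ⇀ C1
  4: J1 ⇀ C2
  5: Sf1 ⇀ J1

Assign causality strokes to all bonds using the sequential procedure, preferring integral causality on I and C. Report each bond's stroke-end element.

β0 stroke→J1
β1 stroke→J1
β2 stroke→J1
β3 stroke→J1
β4 stroke→J1
β5 stroke→Sf1

β1 stroke→J1  (Se1 fixes effort; stroke away)
β5 stroke→Sf1  (Sf1: flow source, stroke at near end)
β0 stroke→J1  (J1 flow already set via bond 5)
β2 stroke→J1  (J1: bond 5 brought flow, rest push out)
β3 stroke→J1  (1-jn J1 has f-setter on 5)
β4 stroke→J1  (common-f at J1 fixed by 5)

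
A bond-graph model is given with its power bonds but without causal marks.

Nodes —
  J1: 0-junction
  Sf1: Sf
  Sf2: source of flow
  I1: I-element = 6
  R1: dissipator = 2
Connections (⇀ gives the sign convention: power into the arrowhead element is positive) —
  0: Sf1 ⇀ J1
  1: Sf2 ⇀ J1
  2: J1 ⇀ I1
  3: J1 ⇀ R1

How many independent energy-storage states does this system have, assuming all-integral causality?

β0 |Sf1  (Sf1 fixes flow; stroke at Sf1)
β1 |Sf2  (Sf2 (Sf) sets flow on bond)
β2 |I1  (prefer integral on I1)
β3 |J1  (J1: last free bond brings effort in)

1  (I1 all integral)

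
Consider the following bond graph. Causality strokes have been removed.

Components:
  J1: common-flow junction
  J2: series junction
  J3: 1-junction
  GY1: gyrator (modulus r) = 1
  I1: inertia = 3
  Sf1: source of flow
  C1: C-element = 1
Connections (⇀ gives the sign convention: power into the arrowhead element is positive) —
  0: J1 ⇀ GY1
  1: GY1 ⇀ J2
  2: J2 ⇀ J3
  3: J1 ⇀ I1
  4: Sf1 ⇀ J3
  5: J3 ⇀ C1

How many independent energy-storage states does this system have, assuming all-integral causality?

2  (C1, I1 all integral)

#4 |Sf1  (Sf1 fixes flow; stroke at Sf1)
#2 |J3  (J3: bond 4 brought flow, rest push out)
#5 |J3  (1-jn J3 has f-setter on 4)
#1 |J2  (common-f at J2 fixed by 2)
#0 |J1  (GY GY1: same side as bond 1)
#3 |I1  (closing 1-jn rule on J1)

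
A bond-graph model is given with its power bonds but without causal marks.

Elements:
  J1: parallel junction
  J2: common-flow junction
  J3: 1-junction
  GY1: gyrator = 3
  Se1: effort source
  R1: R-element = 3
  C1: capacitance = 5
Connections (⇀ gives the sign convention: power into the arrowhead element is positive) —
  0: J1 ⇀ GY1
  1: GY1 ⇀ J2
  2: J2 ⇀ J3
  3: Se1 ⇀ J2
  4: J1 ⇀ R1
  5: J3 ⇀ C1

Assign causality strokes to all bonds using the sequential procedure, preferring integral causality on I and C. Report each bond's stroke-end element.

β0 stroke at GY1
β1 stroke at GY1
β2 stroke at J2
β3 stroke at J2
β4 stroke at J1
β5 stroke at J3

b3 |J2  (Se1 (Se) sets effort on bond)
b5 |J3  (C1 outputs effort q/C1)
b2 |J2  (closing 1-jn rule on J3)
b1 |GY1  (only one flow-in slot at J2)
b0 |GY1  (GY GY1: same side as bond 1)
b4 |J1  (J1: last free bond brings effort in)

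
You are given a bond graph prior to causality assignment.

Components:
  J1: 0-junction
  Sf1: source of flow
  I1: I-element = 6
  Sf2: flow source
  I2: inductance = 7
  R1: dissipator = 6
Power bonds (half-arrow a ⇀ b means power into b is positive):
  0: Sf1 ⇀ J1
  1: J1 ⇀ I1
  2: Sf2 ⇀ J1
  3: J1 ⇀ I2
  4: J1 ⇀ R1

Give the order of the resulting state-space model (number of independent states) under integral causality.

β0 stroke→Sf1  (Sf1 (Sf) sets flow on bond)
β2 stroke→Sf2  (Sf2 (Sf) sets flow on bond)
β1 stroke→I1  (I1 integral (f out))
β3 stroke→I2  (I2 outputs flow p/I2)
β4 stroke→J1  (only one effort-in slot at J1)

2  (I1, I2 all integral)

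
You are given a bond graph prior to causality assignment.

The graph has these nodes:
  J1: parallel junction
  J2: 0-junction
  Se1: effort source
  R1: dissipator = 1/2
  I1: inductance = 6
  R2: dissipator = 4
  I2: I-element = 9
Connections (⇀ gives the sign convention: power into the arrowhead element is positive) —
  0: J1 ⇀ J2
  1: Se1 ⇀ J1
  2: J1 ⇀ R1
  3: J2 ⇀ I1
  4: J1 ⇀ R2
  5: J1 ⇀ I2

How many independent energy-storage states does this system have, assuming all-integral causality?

b1 |J1  (Se1: effort source, stroke at far end)
b0 |J2  (common-e at J1 fixed by 1)
b2 |R1  (common-e at J1 fixed by 1)
b4 |R2  (common-e at J1 fixed by 1)
b5 |I2  (0-jn J1 has e-setter on 1)
b3 |I1  (0-jn J2 has e-setter on 0)

2  (I1, I2 all integral)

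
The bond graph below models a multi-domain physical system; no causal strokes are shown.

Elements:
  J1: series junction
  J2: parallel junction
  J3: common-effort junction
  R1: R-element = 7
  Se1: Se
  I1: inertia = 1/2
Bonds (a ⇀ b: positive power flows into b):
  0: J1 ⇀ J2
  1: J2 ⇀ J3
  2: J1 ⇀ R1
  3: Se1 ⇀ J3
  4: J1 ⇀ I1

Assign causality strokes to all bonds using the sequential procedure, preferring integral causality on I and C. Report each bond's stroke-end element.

b3 stroke at J3  (Se1 (Se) sets effort on bond)
b1 stroke at J2  (common-e at J3 fixed by 3)
b0 stroke at J1  (0-jn J2 has e-setter on 1)
b4 stroke at I1  (I1 integral (f out))
b2 stroke at J1  (1-jn J1 has f-setter on 4)

bond 0 stroke→J1
bond 1 stroke→J2
bond 2 stroke→J1
bond 3 stroke→J3
bond 4 stroke→I1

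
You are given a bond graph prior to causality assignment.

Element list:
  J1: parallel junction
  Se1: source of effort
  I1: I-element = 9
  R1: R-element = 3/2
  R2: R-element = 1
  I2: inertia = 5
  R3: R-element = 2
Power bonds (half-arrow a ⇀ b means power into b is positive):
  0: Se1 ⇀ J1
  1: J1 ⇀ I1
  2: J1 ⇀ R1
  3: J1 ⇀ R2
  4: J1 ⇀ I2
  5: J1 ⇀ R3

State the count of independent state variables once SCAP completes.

2  (I1, I2 all integral)

#0 stroke at J1  (Se1 fixes effort; stroke away)
#1 stroke at I1  (common-e at J1 fixed by 0)
#2 stroke at R1  (J1: bond 0 brought effort, rest push out)
#3 stroke at R2  (common-e at J1 fixed by 0)
#4 stroke at I2  (J1: bond 0 brought effort, rest push out)
#5 stroke at R3  (J1: bond 0 brought effort, rest push out)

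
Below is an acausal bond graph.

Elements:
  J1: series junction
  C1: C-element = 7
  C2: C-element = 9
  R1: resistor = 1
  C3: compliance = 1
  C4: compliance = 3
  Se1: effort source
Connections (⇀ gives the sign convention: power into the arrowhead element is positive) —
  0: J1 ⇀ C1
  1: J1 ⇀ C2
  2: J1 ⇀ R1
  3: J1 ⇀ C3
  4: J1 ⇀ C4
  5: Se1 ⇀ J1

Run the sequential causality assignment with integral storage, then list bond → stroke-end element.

bond 0 |J1
bond 1 |J1
bond 2 |R1
bond 3 |J1
bond 4 |J1
bond 5 |J1

bond 5 →J1  (source Se1 imposes e)
bond 0 →J1  (C1 outputs effort q/C1)
bond 1 →J1  (prefer integral on C2)
bond 3 →J1  (C3 outputs effort q/C3)
bond 4 →J1  (C4 outputs effort q/C4)
bond 2 →R1  (J1: last free bond brings flow in)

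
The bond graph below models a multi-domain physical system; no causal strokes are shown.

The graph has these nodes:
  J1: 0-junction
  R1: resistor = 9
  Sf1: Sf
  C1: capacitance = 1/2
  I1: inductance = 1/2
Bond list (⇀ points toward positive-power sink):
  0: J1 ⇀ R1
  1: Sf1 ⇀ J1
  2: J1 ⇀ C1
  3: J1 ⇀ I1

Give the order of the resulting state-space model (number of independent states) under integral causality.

2  (C1, I1 all integral)

b1 |Sf1  (Sf1 (Sf) sets flow on bond)
b2 |J1  (C1: C, integral causality)
b0 |R1  (J1: bond 2 brought effort, rest push out)
b3 |I1  (J1: bond 2 brought effort, rest push out)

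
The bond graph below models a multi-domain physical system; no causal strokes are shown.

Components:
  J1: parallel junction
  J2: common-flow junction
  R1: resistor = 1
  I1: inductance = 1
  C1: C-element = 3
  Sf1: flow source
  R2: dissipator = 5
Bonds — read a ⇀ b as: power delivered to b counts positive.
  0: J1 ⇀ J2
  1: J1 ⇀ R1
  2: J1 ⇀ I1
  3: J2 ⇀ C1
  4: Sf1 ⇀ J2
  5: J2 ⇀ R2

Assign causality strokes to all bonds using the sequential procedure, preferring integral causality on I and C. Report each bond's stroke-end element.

bond 0 stroke at J2
bond 1 stroke at J1
bond 2 stroke at I1
bond 3 stroke at J2
bond 4 stroke at Sf1
bond 5 stroke at J2

b4 stroke→Sf1  (Sf1 (Sf) sets flow on bond)
b0 stroke→J2  (J2: bond 4 brought flow, rest push out)
b3 stroke→J2  (common-f at J2 fixed by 4)
b5 stroke→J2  (J2: bond 4 brought flow, rest push out)
b2 stroke→I1  (prefer integral on I1)
b1 stroke→J1  (J1: last free bond brings effort in)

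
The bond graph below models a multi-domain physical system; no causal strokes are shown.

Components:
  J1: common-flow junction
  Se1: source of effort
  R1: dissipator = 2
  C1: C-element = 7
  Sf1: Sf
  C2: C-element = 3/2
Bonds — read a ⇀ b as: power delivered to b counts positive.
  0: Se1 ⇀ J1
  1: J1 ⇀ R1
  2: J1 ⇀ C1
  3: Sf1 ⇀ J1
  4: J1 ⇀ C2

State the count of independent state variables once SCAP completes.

2  (C1, C2 all integral)

bond 0 →J1  (source Se1 imposes e)
bond 3 →Sf1  (Sf1 (Sf) sets flow on bond)
bond 1 →J1  (J1: bond 3 brought flow, rest push out)
bond 2 →J1  (J1 flow already set via bond 3)
bond 4 →J1  (1-jn J1 has f-setter on 3)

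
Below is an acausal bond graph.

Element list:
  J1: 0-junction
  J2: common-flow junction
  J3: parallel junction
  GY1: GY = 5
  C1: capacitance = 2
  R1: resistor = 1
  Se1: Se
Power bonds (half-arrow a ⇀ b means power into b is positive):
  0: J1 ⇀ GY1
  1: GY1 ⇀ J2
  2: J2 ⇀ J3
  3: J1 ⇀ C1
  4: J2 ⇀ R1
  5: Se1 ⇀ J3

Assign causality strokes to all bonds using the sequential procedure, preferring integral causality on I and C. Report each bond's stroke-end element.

β0 stroke at GY1
β1 stroke at GY1
β2 stroke at J2
β3 stroke at J1
β4 stroke at J2
β5 stroke at J3

#5 →J3  (Se1: effort source, stroke at far end)
#2 →J2  (common-e at J3 fixed by 5)
#3 →J1  (C1 outputs effort q/C1)
#0 →GY1  (common-e at J1 fixed by 3)
#1 →GY1  (through GY1, causality inverts; strokes same side of GY1)
#4 →J2  (1-jn J2 has f-setter on 1)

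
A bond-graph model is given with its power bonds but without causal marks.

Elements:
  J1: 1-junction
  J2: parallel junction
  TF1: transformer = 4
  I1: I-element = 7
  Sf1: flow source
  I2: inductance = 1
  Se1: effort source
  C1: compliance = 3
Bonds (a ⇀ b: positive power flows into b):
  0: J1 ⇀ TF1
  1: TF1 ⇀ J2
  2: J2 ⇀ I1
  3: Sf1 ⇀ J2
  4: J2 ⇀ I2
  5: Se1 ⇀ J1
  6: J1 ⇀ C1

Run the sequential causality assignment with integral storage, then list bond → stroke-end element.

b0 →TF1
b1 →J2
b2 →I1
b3 →Sf1
b4 →I2
b5 →J1
b6 →J1

b3 →Sf1  (Sf1 (Sf) sets flow on bond)
b5 →J1  (Se1: effort source, stroke at far end)
b2 →I1  (I1 outputs flow p/I1)
b4 →I2  (prefer integral on I2)
b1 →J2  (only one effort-in slot at J2)
b0 →TF1  (TF1 one-in-one-out from 1)
b6 →J1  (J1: bond 0 brought flow, rest push out)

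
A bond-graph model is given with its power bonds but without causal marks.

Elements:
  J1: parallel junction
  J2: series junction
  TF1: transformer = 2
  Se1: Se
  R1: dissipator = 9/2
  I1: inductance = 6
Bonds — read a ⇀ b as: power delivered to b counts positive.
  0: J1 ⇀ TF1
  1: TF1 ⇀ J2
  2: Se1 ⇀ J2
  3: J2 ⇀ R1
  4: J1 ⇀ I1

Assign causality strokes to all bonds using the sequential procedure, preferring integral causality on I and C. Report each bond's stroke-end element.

b0 stroke→J1
b1 stroke→TF1
b2 stroke→J2
b3 stroke→J2
b4 stroke→I1

bond 2 stroke→J2  (source Se1 imposes e)
bond 4 stroke→I1  (prefer integral on I1)
bond 0 stroke→J1  (J1 needs exactly one e-in)
bond 1 stroke→TF1  (TF1: transformer flips bond 0)
bond 3 stroke→J2  (J2 flow already set via bond 1)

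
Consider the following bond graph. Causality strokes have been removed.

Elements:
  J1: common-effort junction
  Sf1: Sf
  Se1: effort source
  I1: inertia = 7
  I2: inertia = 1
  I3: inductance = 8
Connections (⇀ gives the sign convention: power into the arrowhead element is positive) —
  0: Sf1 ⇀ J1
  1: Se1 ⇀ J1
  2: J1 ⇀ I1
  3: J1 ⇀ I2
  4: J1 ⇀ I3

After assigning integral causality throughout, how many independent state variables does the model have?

bond 0 stroke at Sf1  (Sf1: flow source, stroke at near end)
bond 1 stroke at J1  (Se1: effort source, stroke at far end)
bond 2 stroke at I1  (J1 effort already set via bond 1)
bond 3 stroke at I2  (common-e at J1 fixed by 1)
bond 4 stroke at I3  (0-jn J1 has e-setter on 1)

3  (I1, I2, I3 all integral)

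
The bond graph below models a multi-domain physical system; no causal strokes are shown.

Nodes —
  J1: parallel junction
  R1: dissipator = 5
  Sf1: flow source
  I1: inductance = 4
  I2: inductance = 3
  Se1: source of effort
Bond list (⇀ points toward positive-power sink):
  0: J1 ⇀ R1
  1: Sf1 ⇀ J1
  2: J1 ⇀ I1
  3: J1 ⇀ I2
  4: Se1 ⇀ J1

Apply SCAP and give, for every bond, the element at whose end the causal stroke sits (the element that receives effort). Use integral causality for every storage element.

b1 stroke→Sf1  (Sf1: flow source, stroke at near end)
b4 stroke→J1  (Se1 fixes effort; stroke away)
b0 stroke→R1  (J1 effort already set via bond 4)
b2 stroke→I1  (common-e at J1 fixed by 4)
b3 stroke→I2  (J1: bond 4 brought effort, rest push out)

#0 stroke at R1
#1 stroke at Sf1
#2 stroke at I1
#3 stroke at I2
#4 stroke at J1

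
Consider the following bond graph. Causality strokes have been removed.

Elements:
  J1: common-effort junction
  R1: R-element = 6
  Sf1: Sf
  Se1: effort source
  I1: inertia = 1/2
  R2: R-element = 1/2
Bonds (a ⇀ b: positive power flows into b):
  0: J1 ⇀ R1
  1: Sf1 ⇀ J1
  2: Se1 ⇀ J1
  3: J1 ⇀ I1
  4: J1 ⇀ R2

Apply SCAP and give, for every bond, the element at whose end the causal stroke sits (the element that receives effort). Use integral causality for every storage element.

b0 →R1
b1 →Sf1
b2 →J1
b3 →I1
b4 →R2

b1 |Sf1  (Sf1: flow source, stroke at near end)
b2 |J1  (Se1 fixes effort; stroke away)
b0 |R1  (J1 effort already set via bond 2)
b3 |I1  (J1 effort already set via bond 2)
b4 |R2  (0-jn J1 has e-setter on 2)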